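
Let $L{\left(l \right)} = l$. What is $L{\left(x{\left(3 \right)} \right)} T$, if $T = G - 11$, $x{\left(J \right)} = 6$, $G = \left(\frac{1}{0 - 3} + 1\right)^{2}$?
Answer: $- \frac{190}{3} \approx -63.333$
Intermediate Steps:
$G = \frac{4}{9}$ ($G = \left(\frac{1}{-3} + 1\right)^{2} = \left(- \frac{1}{3} + 1\right)^{2} = \left(\frac{2}{3}\right)^{2} = \frac{4}{9} \approx 0.44444$)
$T = - \frac{95}{9}$ ($T = \frac{4}{9} - 11 = - \frac{95}{9} \approx -10.556$)
$L{\left(x{\left(3 \right)} \right)} T = 6 \left(- \frac{95}{9}\right) = - \frac{190}{3}$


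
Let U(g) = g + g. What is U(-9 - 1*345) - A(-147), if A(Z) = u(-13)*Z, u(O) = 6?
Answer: 174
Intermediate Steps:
A(Z) = 6*Z
U(g) = 2*g
U(-9 - 1*345) - A(-147) = 2*(-9 - 1*345) - 6*(-147) = 2*(-9 - 345) - 1*(-882) = 2*(-354) + 882 = -708 + 882 = 174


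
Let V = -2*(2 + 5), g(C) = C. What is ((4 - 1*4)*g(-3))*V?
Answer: 0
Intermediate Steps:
V = -14 (V = -2*7 = -14)
((4 - 1*4)*g(-3))*V = ((4 - 1*4)*(-3))*(-14) = ((4 - 4)*(-3))*(-14) = (0*(-3))*(-14) = 0*(-14) = 0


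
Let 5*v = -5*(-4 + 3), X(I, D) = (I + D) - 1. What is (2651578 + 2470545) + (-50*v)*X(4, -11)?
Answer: 5122523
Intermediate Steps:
X(I, D) = -1 + D + I (X(I, D) = (D + I) - 1 = -1 + D + I)
v = 1 (v = (-5*(-4 + 3))/5 = (-5*(-1))/5 = (1/5)*5 = 1)
(2651578 + 2470545) + (-50*v)*X(4, -11) = (2651578 + 2470545) + (-50*1)*(-1 - 11 + 4) = 5122123 - 50*(-8) = 5122123 + 400 = 5122523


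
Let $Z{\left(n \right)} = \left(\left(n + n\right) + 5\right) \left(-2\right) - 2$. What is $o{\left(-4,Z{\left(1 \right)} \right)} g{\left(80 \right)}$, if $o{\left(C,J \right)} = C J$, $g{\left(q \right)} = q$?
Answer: $5120$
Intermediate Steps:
$Z{\left(n \right)} = -12 - 4 n$ ($Z{\left(n \right)} = \left(2 n + 5\right) \left(-2\right) - 2 = \left(5 + 2 n\right) \left(-2\right) - 2 = \left(-10 - 4 n\right) - 2 = -12 - 4 n$)
$o{\left(-4,Z{\left(1 \right)} \right)} g{\left(80 \right)} = - 4 \left(-12 - 4\right) 80 = \left(-4\right) \left(-16\right) 80 = 64 \cdot 80 = 5120$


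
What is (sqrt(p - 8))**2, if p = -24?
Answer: -32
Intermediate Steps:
(sqrt(p - 8))**2 = (sqrt(-24 - 8))**2 = (sqrt(-32))**2 = (4*I*sqrt(2))**2 = -32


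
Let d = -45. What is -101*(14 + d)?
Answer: 3131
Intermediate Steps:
-101*(14 + d) = -101*(14 - 45) = -101*(-31) = 3131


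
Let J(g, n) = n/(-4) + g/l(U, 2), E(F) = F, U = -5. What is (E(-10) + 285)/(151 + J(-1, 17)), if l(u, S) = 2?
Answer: 220/117 ≈ 1.8803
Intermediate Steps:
J(g, n) = g/2 - n/4 (J(g, n) = n/(-4) + g/2 = n*(-1/4) + g*(1/2) = -n/4 + g/2 = g/2 - n/4)
(E(-10) + 285)/(151 + J(-1, 17)) = (-10 + 285)/(151 + ((1/2)*(-1) - 1/4*17)) = 275/(151 + (-1/2 - 17/4)) = 275/(151 - 19/4) = 275/(585/4) = 275*(4/585) = 220/117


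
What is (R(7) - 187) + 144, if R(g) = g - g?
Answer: -43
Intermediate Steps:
R(g) = 0
(R(7) - 187) + 144 = (0 - 187) + 144 = -187 + 144 = -43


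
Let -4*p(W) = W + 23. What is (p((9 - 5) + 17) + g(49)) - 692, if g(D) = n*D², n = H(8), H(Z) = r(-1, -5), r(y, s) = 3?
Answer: 6500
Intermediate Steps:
H(Z) = 3
p(W) = -23/4 - W/4 (p(W) = -(W + 23)/4 = -(23 + W)/4 = -23/4 - W/4)
n = 3
g(D) = 3*D²
(p((9 - 5) + 17) + g(49)) - 692 = ((-23/4 - ((9 - 5) + 17)/4) + 3*49²) - 692 = ((-23/4 - (4 + 17)/4) + 3*2401) - 692 = ((-23/4 - ¼*21) + 7203) - 692 = ((-23/4 - 21/4) + 7203) - 692 = (-11 + 7203) - 692 = 7192 - 692 = 6500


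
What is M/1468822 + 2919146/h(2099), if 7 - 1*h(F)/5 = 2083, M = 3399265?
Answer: -531552686914/1905796545 ≈ -278.91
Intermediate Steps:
h(F) = -10380 (h(F) = 35 - 5*2083 = 35 - 10415 = -10380)
M/1468822 + 2919146/h(2099) = 3399265/1468822 + 2919146/(-10380) = 3399265*(1/1468822) + 2919146*(-1/10380) = 3399265/1468822 - 1459573/5190 = -531552686914/1905796545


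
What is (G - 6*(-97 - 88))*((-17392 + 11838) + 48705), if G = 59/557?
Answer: 26681514679/557 ≈ 4.7902e+7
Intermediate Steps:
G = 59/557 (G = 59*(1/557) = 59/557 ≈ 0.10592)
(G - 6*(-97 - 88))*((-17392 + 11838) + 48705) = (59/557 - 6*(-97 - 88))*((-17392 + 11838) + 48705) = (59/557 - 6*(-185))*(-5554 + 48705) = (59/557 + 1110)*43151 = (618329/557)*43151 = 26681514679/557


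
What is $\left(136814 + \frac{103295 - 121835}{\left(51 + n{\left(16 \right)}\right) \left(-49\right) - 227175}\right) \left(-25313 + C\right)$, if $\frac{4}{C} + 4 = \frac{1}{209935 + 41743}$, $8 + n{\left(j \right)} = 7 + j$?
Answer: $- \frac{89259266839654872870}{25772808311} \approx -3.4633 \cdot 10^{9}$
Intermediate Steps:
$n{\left(j \right)} = -1 + j$ ($n{\left(j \right)} = -8 + \left(7 + j\right) = -1 + j$)
$C = - \frac{1006712}{1006711}$ ($C = \frac{4}{-4 + \frac{1}{209935 + 41743}} = \frac{4}{-4 + \frac{1}{251678}} = \frac{4}{- \frac{1006711}{251678}} = 4 \left(- \frac{251678}{1006711}\right) = - \frac{1006712}{1006711} \approx -1.0$)
$\left(136814 + \frac{103295 - 121835}{\left(51 + n{\left(16 \right)}\right) \left(-49\right) - 227175}\right) \left(-25313 + C\right) = \left(136814 + \frac{103295 - 121835}{\left(51 + \left(-1 + 16\right)\right) \left(-49\right) - 227175}\right) \left(-25313 - \frac{1006712}{1006711}\right) = \left(136814 - \frac{18540}{\left(51 + 15\right) \left(-49\right) - 227175}\right) \left(- \frac{25483882255}{1006711}\right) = \left(136814 - \frac{18540}{66 \left(-49\right) - 227175}\right) \left(- \frac{25483882255}{1006711}\right) = \left(136814 - \frac{18540}{-3234 - 227175}\right) \left(- \frac{25483882255}{1006711}\right) = \left(136814 - \frac{18540}{-230409}\right) \left(- \frac{25483882255}{1006711}\right) = \left(136814 - - \frac{2060}{25601}\right) \left(- \frac{25483882255}{1006711}\right) = \left(136814 + \frac{2060}{25601}\right) \left(- \frac{25483882255}{1006711}\right) = \frac{3502577274}{25601} \left(- \frac{25483882255}{1006711}\right) = - \frac{89259266839654872870}{25772808311}$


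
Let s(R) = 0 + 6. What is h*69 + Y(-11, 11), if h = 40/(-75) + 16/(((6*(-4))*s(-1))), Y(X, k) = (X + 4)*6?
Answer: -1297/15 ≈ -86.467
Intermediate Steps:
s(R) = 6
Y(X, k) = 24 + 6*X (Y(X, k) = (4 + X)*6 = 24 + 6*X)
h = -29/45 (h = 40/(-75) + 16/(((6*(-4))*6)) = 40*(-1/75) + 16/((-24*6)) = -8/15 + 16/(-144) = -8/15 + 16*(-1/144) = -8/15 - ⅑ = -29/45 ≈ -0.64444)
h*69 + Y(-11, 11) = -29/45*69 + (24 + 6*(-11)) = -667/15 + (24 - 66) = -667/15 - 42 = -1297/15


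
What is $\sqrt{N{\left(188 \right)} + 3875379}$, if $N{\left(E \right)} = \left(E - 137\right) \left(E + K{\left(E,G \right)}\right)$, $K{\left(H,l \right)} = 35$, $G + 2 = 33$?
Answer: $4 \sqrt{242922} \approx 1971.5$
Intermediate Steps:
$G = 31$ ($G = -2 + 33 = 31$)
$N{\left(E \right)} = \left(-137 + E\right) \left(35 + E\right)$ ($N{\left(E \right)} = \left(E - 137\right) \left(E + 35\right) = \left(-137 + E\right) \left(35 + E\right)$)
$\sqrt{N{\left(188 \right)} + 3875379} = \sqrt{\left(-4795 + 188^{2} - 19176\right) + 3875379} = \sqrt{\left(-4795 + 35344 - 19176\right) + 3875379} = \sqrt{11373 + 3875379} = \sqrt{3886752} = 4 \sqrt{242922}$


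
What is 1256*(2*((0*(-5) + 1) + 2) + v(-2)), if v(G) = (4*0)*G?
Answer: 7536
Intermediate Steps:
v(G) = 0 (v(G) = 0*G = 0)
1256*(2*((0*(-5) + 1) + 2) + v(-2)) = 1256*(2*((0*(-5) + 1) + 2) + 0) = 1256*(2*((0 + 1) + 2) + 0) = 1256*(2*(1 + 2) + 0) = 1256*(2*3 + 0) = 1256*(6 + 0) = 1256*6 = 7536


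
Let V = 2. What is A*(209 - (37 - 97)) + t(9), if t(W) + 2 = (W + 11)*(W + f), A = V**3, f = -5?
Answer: 2230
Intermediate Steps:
A = 8 (A = 2**3 = 8)
t(W) = -2 + (-5 + W)*(11 + W) (t(W) = -2 + (W + 11)*(W - 5) = -2 + (11 + W)*(-5 + W) = -2 + (-5 + W)*(11 + W))
A*(209 - (37 - 97)) + t(9) = 8*(209 - (37 - 97)) + (-57 + 9**2 + 6*9) = 8*(209 - 1*(-60)) + (-57 + 81 + 54) = 8*(209 + 60) + 78 = 8*269 + 78 = 2152 + 78 = 2230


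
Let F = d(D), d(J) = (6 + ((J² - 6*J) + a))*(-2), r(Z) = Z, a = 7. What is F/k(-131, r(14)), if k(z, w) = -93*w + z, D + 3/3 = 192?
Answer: 70696/1433 ≈ 49.334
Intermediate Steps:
D = 191 (D = -1 + 192 = 191)
k(z, w) = z - 93*w
d(J) = -26 - 2*J² + 12*J (d(J) = (6 + ((J² - 6*J) + 7))*(-2) = (6 + (7 + J² - 6*J))*(-2) = (13 + J² - 6*J)*(-2) = -26 - 2*J² + 12*J)
F = -70696 (F = -26 - 2*191² + 12*191 = -26 - 2*36481 + 2292 = -26 - 72962 + 2292 = -70696)
F/k(-131, r(14)) = -70696/(-131 - 93*14) = -70696/(-131 - 1302) = -70696/(-1433) = -70696*(-1/1433) = 70696/1433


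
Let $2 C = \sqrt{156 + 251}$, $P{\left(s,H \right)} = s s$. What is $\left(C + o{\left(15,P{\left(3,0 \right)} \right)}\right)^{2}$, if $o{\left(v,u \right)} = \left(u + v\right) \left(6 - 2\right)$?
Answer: $\frac{\left(192 + \sqrt{407}\right)^{2}}{4} \approx 11254.0$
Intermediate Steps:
$P{\left(s,H \right)} = s^{2}$
$o{\left(v,u \right)} = 4 u + 4 v$ ($o{\left(v,u \right)} = \left(u + v\right) 4 = 4 u + 4 v$)
$C = \frac{\sqrt{407}}{2}$ ($C = \frac{\sqrt{156 + 251}}{2} = \frac{\sqrt{407}}{2} \approx 10.087$)
$\left(C + o{\left(15,P{\left(3,0 \right)} \right)}\right)^{2} = \left(\frac{\sqrt{407}}{2} + \left(4 \cdot 3^{2} + 4 \cdot 15\right)\right)^{2} = \left(\frac{\sqrt{407}}{2} + \left(4 \cdot 9 + 60\right)\right)^{2} = \left(\frac{\sqrt{407}}{2} + \left(36 + 60\right)\right)^{2} = \left(\frac{\sqrt{407}}{2} + 96\right)^{2} = \left(96 + \frac{\sqrt{407}}{2}\right)^{2}$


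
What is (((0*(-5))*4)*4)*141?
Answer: 0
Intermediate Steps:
(((0*(-5))*4)*4)*141 = ((0*4)*4)*141 = (0*4)*141 = 0*141 = 0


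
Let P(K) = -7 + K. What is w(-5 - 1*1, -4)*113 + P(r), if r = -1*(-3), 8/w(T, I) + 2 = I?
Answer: -464/3 ≈ -154.67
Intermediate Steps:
w(T, I) = 8/(-2 + I)
r = 3
w(-5 - 1*1, -4)*113 + P(r) = (8/(-2 - 4))*113 + (-7 + 3) = (8/(-6))*113 - 4 = (8*(-⅙))*113 - 4 = -4/3*113 - 4 = -452/3 - 4 = -464/3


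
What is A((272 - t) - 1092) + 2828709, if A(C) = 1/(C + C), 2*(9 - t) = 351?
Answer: 3697122662/1307 ≈ 2.8287e+6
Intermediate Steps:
t = -333/2 (t = 9 - 1/2*351 = 9 - 351/2 = -333/2 ≈ -166.50)
A(C) = 1/(2*C)
A((272 - t) - 1092) + 2828709 = 1/(2*((272 - 1*(-333/2)) - 1092)) + 2828709 = 1/(2*((272 + 333/2) - 1092)) + 2828709 = 1/(2*(877/2 - 1092)) + 2828709 = 1/(2*(-1307/2)) + 2828709 = (1/2)*(-2/1307) + 2828709 = -1/1307 + 2828709 = 3697122662/1307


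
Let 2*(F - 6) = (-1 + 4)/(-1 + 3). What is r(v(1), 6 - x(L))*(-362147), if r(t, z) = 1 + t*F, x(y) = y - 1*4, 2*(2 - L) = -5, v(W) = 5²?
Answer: -245897813/4 ≈ -6.1474e+7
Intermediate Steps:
F = 27/4 (F = 6 + ((-1 + 4)/(-1 + 3))/2 = 6 + (3/2)/2 = 6 + (3*(½))/2 = 6 + (½)*(3/2) = 6 + ¾ = 27/4 ≈ 6.7500)
v(W) = 25
L = 9/2 (L = 2 - ½*(-5) = 2 + 5/2 = 9/2 ≈ 4.5000)
x(y) = -4 + y (x(y) = y - 4 = -4 + y)
r(t, z) = 1 + 27*t/4 (r(t, z) = 1 + t*(27/4) = 1 + 27*t/4)
r(v(1), 6 - x(L))*(-362147) = (1 + (27/4)*25)*(-362147) = (1 + 675/4)*(-362147) = (679/4)*(-362147) = -245897813/4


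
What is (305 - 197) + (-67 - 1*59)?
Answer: -18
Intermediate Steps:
(305 - 197) + (-67 - 1*59) = 108 + (-67 - 59) = 108 - 126 = -18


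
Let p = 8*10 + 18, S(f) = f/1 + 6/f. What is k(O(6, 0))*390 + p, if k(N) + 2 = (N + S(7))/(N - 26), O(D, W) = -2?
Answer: -74831/98 ≈ -763.58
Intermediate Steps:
S(f) = f + 6/f (S(f) = f*1 + 6/f = f + 6/f)
k(N) = -2 + (55/7 + N)/(-26 + N) (k(N) = -2 + (N + (7 + 6/7))/(N - 26) = -2 + (N + (7 + 6*(1/7)))/(-26 + N) = -2 + (N + (7 + 6/7))/(-26 + N) = -2 + (N + 55/7)/(-26 + N) = -2 + (55/7 + N)/(-26 + N))
p = 98 (p = 80 + 18 = 98)
k(O(6, 0))*390 + p = ((419/7 - 1*(-2))/(-26 - 2))*390 + 98 = ((419/7 + 2)/(-28))*390 + 98 = -1/28*433/7*390 + 98 = -433/196*390 + 98 = -84435/98 + 98 = -74831/98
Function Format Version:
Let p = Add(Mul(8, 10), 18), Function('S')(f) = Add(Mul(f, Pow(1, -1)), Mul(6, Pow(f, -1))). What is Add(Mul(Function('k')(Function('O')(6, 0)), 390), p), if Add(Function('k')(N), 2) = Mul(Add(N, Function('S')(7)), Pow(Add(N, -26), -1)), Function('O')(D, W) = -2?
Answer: Rational(-74831, 98) ≈ -763.58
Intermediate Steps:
Function('S')(f) = Add(f, Mul(6, Pow(f, -1))) (Function('S')(f) = Add(Mul(f, 1), Mul(6, Pow(f, -1))) = Add(f, Mul(6, Pow(f, -1))))
Function('k')(N) = Add(-2, Mul(Pow(Add(-26, N), -1), Add(Rational(55, 7), N))) (Function('k')(N) = Add(-2, Mul(Add(N, Add(7, Mul(6, Pow(7, -1)))), Pow(Add(N, -26), -1))) = Add(-2, Mul(Add(N, Add(7, Mul(6, Rational(1, 7)))), Pow(Add(-26, N), -1))) = Add(-2, Mul(Add(N, Add(7, Rational(6, 7))), Pow(Add(-26, N), -1))) = Add(-2, Mul(Add(N, Rational(55, 7)), Pow(Add(-26, N), -1))) = Add(-2, Mul(Add(Rational(55, 7), N), Pow(Add(-26, N), -1))) = Add(-2, Mul(Pow(Add(-26, N), -1), Add(Rational(55, 7), N))))
p = 98 (p = Add(80, 18) = 98)
Add(Mul(Function('k')(Function('O')(6, 0)), 390), p) = Add(Mul(Mul(Pow(Add(-26, -2), -1), Add(Rational(419, 7), Mul(-1, -2))), 390), 98) = Add(Mul(Mul(Pow(-28, -1), Add(Rational(419, 7), 2)), 390), 98) = Add(Mul(Mul(Rational(-1, 28), Rational(433, 7)), 390), 98) = Add(Mul(Rational(-433, 196), 390), 98) = Add(Rational(-84435, 98), 98) = Rational(-74831, 98)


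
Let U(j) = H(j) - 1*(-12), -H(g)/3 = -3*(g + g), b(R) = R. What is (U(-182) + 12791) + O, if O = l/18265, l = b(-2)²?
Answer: 174010659/18265 ≈ 9527.0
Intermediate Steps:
l = 4 (l = (-2)² = 4)
H(g) = 18*g (H(g) = -(-9)*(g + g) = -(-9)*2*g = -(-18)*g = 18*g)
O = 4/18265 ≈ 0.00021900
U(j) = 12 + 18*j (U(j) = 18*j - 1*(-12) = 18*j + 12 = 12 + 18*j)
(U(-182) + 12791) + O = ((12 + 18*(-182)) + 12791) + 4/18265 = ((12 - 3276) + 12791) + 4/18265 = (-3264 + 12791) + 4/18265 = 9527 + 4/18265 = 174010659/18265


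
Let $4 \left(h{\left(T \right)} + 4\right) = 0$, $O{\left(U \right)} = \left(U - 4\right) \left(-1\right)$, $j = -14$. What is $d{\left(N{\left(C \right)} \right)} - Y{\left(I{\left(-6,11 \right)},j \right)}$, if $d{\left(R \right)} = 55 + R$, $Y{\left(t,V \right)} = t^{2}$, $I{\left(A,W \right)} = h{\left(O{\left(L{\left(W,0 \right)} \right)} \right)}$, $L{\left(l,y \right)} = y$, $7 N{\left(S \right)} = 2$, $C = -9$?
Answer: $\frac{275}{7} \approx 39.286$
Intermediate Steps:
$N{\left(S \right)} = \frac{2}{7}$ ($N{\left(S \right)} = \frac{1}{7} \cdot 2 = \frac{2}{7}$)
$O{\left(U \right)} = 4 - U$ ($O{\left(U \right)} = \left(-4 + U\right) \left(-1\right) = 4 - U$)
$h{\left(T \right)} = -4$ ($h{\left(T \right)} = -4 + \frac{1}{4} \cdot 0 = -4 + 0 = -4$)
$I{\left(A,W \right)} = -4$
$d{\left(N{\left(C \right)} \right)} - Y{\left(I{\left(-6,11 \right)},j \right)} = \left(55 + \frac{2}{7}\right) - \left(-4\right)^{2} = \frac{387}{7} - 16 = \frac{275}{7}$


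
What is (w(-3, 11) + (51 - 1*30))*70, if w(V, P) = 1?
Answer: 1540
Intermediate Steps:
(w(-3, 11) + (51 - 1*30))*70 = (1 + (51 - 1*30))*70 = (1 + (51 - 30))*70 = (1 + 21)*70 = 22*70 = 1540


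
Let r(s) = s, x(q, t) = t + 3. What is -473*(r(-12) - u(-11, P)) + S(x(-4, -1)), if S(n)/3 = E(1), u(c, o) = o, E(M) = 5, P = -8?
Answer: 1907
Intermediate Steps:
x(q, t) = 3 + t
S(n) = 15 (S(n) = 3*5 = 15)
-473*(r(-12) - u(-11, P)) + S(x(-4, -1)) = -473*(-12 - 1*(-8)) + 15 = -473*(-12 + 8) + 15 = -473*(-4) + 15 = 1892 + 15 = 1907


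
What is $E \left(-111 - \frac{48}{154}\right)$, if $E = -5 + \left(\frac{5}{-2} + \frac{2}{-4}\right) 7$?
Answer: $\frac{222846}{77} \approx 2894.1$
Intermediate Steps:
$E = -26$ ($E = -5 + \left(5 \left(- \frac{1}{2}\right) + 2 \left(- \frac{1}{4}\right)\right) 7 = -5 + \left(- \frac{5}{2} - \frac{1}{2}\right) 7 = -5 - 21 = -26$)
$E \left(-111 - \frac{48}{154}\right) = - 26 \left(-111 - \frac{48}{154}\right) = - 26 \left(-111 - \frac{24}{77}\right) = \left(-26\right) \left(- \frac{8571}{77}\right) = \frac{222846}{77}$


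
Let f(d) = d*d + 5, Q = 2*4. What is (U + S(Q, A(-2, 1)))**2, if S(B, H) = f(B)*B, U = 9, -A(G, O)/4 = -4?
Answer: 314721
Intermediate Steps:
Q = 8
A(G, O) = 16 (A(G, O) = -4*(-4) = 16)
f(d) = 5 + d**2 (f(d) = d**2 + 5 = 5 + d**2)
S(B, H) = B*(5 + B**2) (S(B, H) = (5 + B**2)*B = B*(5 + B**2))
(U + S(Q, A(-2, 1)))**2 = (9 + 8*(5 + 8**2))**2 = (9 + 8*(5 + 64))**2 = (9 + 8*69)**2 = (9 + 552)**2 = 561**2 = 314721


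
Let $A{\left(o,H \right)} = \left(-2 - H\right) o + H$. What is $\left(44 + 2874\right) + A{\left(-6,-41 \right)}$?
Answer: $2643$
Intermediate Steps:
$A{\left(o,H \right)} = H + o \left(-2 - H\right)$ ($A{\left(o,H \right)} = o \left(-2 - H\right) + H = H + o \left(-2 - H\right)$)
$\left(44 + 2874\right) + A{\left(-6,-41 \right)} = \left(44 + 2874\right) - \left(29 + 246\right) = 2918 - 275 = 2643$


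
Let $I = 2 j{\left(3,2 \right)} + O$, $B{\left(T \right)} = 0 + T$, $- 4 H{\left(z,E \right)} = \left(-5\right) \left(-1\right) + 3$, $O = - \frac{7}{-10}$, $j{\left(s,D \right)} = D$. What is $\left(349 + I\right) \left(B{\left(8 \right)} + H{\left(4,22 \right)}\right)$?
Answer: $\frac{10611}{5} \approx 2122.2$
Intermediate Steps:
$O = \frac{7}{10}$ ($O = \left(-7\right) \left(- \frac{1}{10}\right) = \frac{7}{10} \approx 0.7$)
$H{\left(z,E \right)} = -2$ ($H{\left(z,E \right)} = - \frac{\left(-5\right) \left(-1\right) + 3}{4} = - \frac{5 + 3}{4} = \left(- \frac{1}{4}\right) 8 = -2$)
$B{\left(T \right)} = T$
$I = \frac{47}{10}$ ($I = 2 \cdot 2 + \frac{7}{10} = 4 + \frac{7}{10} = \frac{47}{10} \approx 4.7$)
$\left(349 + I\right) \left(B{\left(8 \right)} + H{\left(4,22 \right)}\right) = \left(349 + \frac{47}{10}\right) \left(8 - 2\right) = \frac{3537}{10} \cdot 6 = \frac{10611}{5}$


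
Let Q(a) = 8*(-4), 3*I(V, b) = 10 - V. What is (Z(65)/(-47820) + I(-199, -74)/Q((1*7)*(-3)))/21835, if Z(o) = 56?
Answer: -277771/2784399200 ≈ -9.9760e-5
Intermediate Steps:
I(V, b) = 10/3 - V/3 (I(V, b) = (10 - V)/3 = 10/3 - V/3)
Q(a) = -32
(Z(65)/(-47820) + I(-199, -74)/Q((1*7)*(-3)))/21835 = (56/(-47820) + (10/3 - 1/3*(-199))/(-32))/21835 = (56*(-1/47820) + (10/3 + 199/3)*(-1/32))*(1/21835) = (-14/11955 + (209/3)*(-1/32))*(1/21835) = (-14/11955 - 209/96)*(1/21835) = -277771/127520*1/21835 = -277771/2784399200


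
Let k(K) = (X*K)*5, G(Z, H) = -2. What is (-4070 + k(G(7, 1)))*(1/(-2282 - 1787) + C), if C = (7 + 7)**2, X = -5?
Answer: -3206042460/4069 ≈ -7.8792e+5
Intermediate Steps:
k(K) = -25*K (k(K) = -5*K*5 = -25*K)
C = 196 (C = 14**2 = 196)
(-4070 + k(G(7, 1)))*(1/(-2282 - 1787) + C) = (-4070 - 25*(-2))*(1/(-2282 - 1787) + 196) = (-4070 + 50)*(1/(-4069) + 196) = -4020*(-1/4069 + 196) = -4020*797523/4069 = -3206042460/4069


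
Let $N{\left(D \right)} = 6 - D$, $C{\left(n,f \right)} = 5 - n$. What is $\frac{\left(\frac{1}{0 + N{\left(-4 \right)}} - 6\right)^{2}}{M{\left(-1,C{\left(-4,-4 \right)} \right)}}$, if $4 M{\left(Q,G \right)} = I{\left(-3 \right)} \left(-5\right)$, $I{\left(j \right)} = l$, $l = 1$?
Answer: $- \frac{3481}{125} \approx -27.848$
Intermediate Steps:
$I{\left(j \right)} = 1$
$M{\left(Q,G \right)} = - \frac{5}{4}$ ($M{\left(Q,G \right)} = \frac{1 \left(-5\right)}{4} = \frac{1}{4} \left(-5\right) = - \frac{5}{4}$)
$\frac{\left(\frac{1}{0 + N{\left(-4 \right)}} - 6\right)^{2}}{M{\left(-1,C{\left(-4,-4 \right)} \right)}} = \frac{\left(\frac{1}{0 + \left(6 - -4\right)} - 6\right)^{2}}{- \frac{5}{4}} = \left(\frac{1}{0 + \left(6 + 4\right)} - 6\right)^{2} \left(- \frac{4}{5}\right) = \left(\frac{1}{0 + 10} - 6\right)^{2} \left(- \frac{4}{5}\right) = \left(\frac{1}{10} - 6\right)^{2} \left(- \frac{4}{5}\right) = \left(- \frac{59}{10}\right)^{2} \left(- \frac{4}{5}\right) = \frac{3481}{100} \left(- \frac{4}{5}\right) = - \frac{3481}{125}$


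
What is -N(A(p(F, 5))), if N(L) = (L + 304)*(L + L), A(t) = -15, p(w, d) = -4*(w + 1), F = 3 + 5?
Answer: 8670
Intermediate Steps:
F = 8
p(w, d) = -4 - 4*w (p(w, d) = -4*(1 + w) = -4 - 4*w)
N(L) = 2*L*(304 + L) (N(L) = (304 + L)*(2*L) = 2*L*(304 + L))
-N(A(p(F, 5))) = -2*(-15)*(304 - 15) = -2*(-15)*289 = -1*(-8670) = 8670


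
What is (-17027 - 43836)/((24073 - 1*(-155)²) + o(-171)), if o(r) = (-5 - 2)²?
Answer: -60863/97 ≈ -627.45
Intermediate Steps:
o(r) = 49 (o(r) = (-7)² = 49)
(-17027 - 43836)/((24073 - 1*(-155)²) + o(-171)) = (-17027 - 43836)/((24073 - 1*(-155)²) + 49) = -60863/((24073 - 1*24025) + 49) = -60863/((24073 - 24025) + 49) = -60863/(48 + 49) = -60863/97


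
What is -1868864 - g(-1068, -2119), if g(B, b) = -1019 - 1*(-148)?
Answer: -1867993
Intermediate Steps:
g(B, b) = -871 (g(B, b) = -1019 + 148 = -871)
-1868864 - g(-1068, -2119) = -1868864 - 1*(-871) = -1868864 + 871 = -1867993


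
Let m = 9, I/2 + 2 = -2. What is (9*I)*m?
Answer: -648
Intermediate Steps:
I = -8 (I = -4 + 2*(-2) = -4 - 4 = -8)
(9*I)*m = (9*(-8))*9 = -72*9 = -648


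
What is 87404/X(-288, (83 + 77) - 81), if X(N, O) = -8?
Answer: -21851/2 ≈ -10926.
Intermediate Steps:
87404/X(-288, (83 + 77) - 81) = 87404/(-8) = 87404*(-⅛) = -21851/2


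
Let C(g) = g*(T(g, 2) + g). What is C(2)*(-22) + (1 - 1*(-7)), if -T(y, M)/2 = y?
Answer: 96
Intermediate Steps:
T(y, M) = -2*y
C(g) = -g² (C(g) = g*(-2*g + g) = g*(-g) = -g²)
C(2)*(-22) + (1 - 1*(-7)) = -1*2²*(-22) + (1 - 1*(-7)) = -1*4*(-22) + (1 + 7) = -4*(-22) + 8 = 88 + 8 = 96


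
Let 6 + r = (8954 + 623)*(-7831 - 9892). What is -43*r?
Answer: 7298526611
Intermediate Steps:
r = -169733177 (r = -6 + (8954 + 623)*(-7831 - 9892) = -6 + 9577*(-17723) = -6 - 169733171 = -169733177)
-43*r = -43*(-169733177) = 7298526611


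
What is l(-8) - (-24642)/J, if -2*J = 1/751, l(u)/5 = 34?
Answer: -37012114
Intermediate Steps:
l(u) = 170 (l(u) = 5*34 = 170)
J = -1/1502 (J = -½/751 = -½*1/751 = -1/1502 ≈ -0.00066578)
l(-8) - (-24642)/J = 170 - (-24642)/(-1/1502) = 170 - (-24642)*(-1502) = 170 - 666*55574 = 170 - 37012284 = -37012114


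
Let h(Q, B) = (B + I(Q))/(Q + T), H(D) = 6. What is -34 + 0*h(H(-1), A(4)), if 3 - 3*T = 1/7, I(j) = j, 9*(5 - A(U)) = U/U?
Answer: -34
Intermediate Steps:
A(U) = 44/9 (A(U) = 5 - U/(9*U) = 5 - 1/9*1 = 5 - 1/9 = 44/9)
T = 20/21 (T = 1 - 1/3/7 = 1 - 1/3*1/7 = 1 - 1/21 = 20/21 ≈ 0.95238)
h(Q, B) = (B + Q)/(20/21 + Q) (h(Q, B) = (B + Q)/(Q + 20/21) = (B + Q)/(20/21 + Q))
-34 + 0*h(H(-1), A(4)) = -34 + 0*(21*(44/9 + 6)/(20 + 21*6)) = -34 + 0*(21*(98/9)/(20 + 126)) = -34 + 0*(21*(98/9)/146) = -34 + 0*(21*(1/146)*(98/9)) = -34 + 0*(343/219) = -34 + 0 = -34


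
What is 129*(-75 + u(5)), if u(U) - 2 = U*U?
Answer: -6192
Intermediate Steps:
u(U) = 2 + U² (u(U) = 2 + U*U = 2 + U²)
129*(-75 + u(5)) = 129*(-75 + (2 + 5²)) = 129*(-75 + (2 + 25)) = 129*(-75 + 27) = 129*(-48) = -6192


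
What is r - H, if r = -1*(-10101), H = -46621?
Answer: 56722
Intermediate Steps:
r = 10101
r - H = 10101 - 1*(-46621) = 10101 + 46621 = 56722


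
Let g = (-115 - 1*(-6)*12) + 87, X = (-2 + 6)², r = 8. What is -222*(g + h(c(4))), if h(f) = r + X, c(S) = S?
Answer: -15096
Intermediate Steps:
X = 16 (X = 4² = 16)
g = 44 (g = (-115 + 6*12) + 87 = (-115 + 72) + 87 = -43 + 87 = 44)
h(f) = 24 (h(f) = 8 + 16 = 24)
-222*(g + h(c(4))) = -222*(44 + 24) = -222*68 = -15096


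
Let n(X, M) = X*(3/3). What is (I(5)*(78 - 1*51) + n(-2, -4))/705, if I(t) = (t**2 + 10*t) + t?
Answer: 2158/705 ≈ 3.0610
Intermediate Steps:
I(t) = t**2 + 11*t
n(X, M) = X (n(X, M) = X*(3*(1/3)) = X*1 = X)
(I(5)*(78 - 1*51) + n(-2, -4))/705 = ((5*(11 + 5))*(78 - 1*51) - 2)/705 = ((5*16)*(78 - 51) - 2)*(1/705) = (80*27 - 2)*(1/705) = (2160 - 2)*(1/705) = 2158*(1/705) = 2158/705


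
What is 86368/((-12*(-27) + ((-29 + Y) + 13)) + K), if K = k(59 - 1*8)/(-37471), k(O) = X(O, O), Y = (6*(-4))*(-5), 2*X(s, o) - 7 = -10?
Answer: 6472590656/32075179 ≈ 201.79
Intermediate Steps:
X(s, o) = -3/2 (X(s, o) = 7/2 + (1/2)*(-10) = 7/2 - 5 = -3/2)
Y = 120 (Y = -24*(-5) = 120)
k(O) = -3/2
K = 3/74942 (K = -3/2/(-37471) = -3/2*(-1/37471) = 3/74942 ≈ 4.0031e-5)
86368/((-12*(-27) + ((-29 + Y) + 13)) + K) = 86368/((-12*(-27) + ((-29 + 120) + 13)) + 3/74942) = 86368/((324 + (91 + 13)) + 3/74942) = 86368/((324 + 104) + 3/74942) = 86368/(428 + 3/74942) = 86368/(32075179/74942) = 86368*(74942/32075179) = 6472590656/32075179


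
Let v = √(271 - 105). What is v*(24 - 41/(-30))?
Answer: 761*√166/30 ≈ 326.83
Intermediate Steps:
v = √166 ≈ 12.884
v*(24 - 41/(-30)) = √166*(24 - 41/(-30)) = √166*(24 - 41*(-1/30)) = √166*(24 + 41/30) = √166*(761/30) = 761*√166/30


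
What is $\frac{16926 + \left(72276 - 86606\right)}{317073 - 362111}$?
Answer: $- \frac{1298}{22519} \approx -0.05764$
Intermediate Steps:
$\frac{16926 + \left(72276 - 86606\right)}{317073 - 362111} = \frac{16926 + \left(72276 - 86606\right)}{-45038} = \left(16926 - 14330\right) \left(- \frac{1}{45038}\right) = 2596 \left(- \frac{1}{45038}\right) = - \frac{1298}{22519}$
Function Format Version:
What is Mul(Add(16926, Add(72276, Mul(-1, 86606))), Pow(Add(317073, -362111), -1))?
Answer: Rational(-1298, 22519) ≈ -0.057640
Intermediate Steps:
Mul(Add(16926, Add(72276, Mul(-1, 86606))), Pow(Add(317073, -362111), -1)) = Mul(Add(16926, Add(72276, -86606)), Pow(-45038, -1)) = Mul(Add(16926, -14330), Rational(-1, 45038)) = Mul(2596, Rational(-1, 45038)) = Rational(-1298, 22519)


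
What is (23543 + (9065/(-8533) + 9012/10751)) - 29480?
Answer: -77810106370/13105469 ≈ -5937.2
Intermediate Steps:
(23543 + (9065/(-8533) + 9012/10751)) - 29480 = (23543 + (9065*(-1/8533) + 9012*(1/10751))) - 29480 = (23543 + (-1295/1219 + 9012/10751)) - 29480 = (23543 - 2936917/13105469) - 29480 = 308539119750/13105469 - 29480 = -77810106370/13105469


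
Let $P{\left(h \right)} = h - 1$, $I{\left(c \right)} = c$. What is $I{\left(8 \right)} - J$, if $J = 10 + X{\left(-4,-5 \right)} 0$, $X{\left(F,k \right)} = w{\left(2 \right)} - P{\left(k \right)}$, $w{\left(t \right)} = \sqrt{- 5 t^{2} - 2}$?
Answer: $-2$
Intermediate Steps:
$P{\left(h \right)} = -1 + h$
$w{\left(t \right)} = \sqrt{-2 - 5 t^{2}}$
$X{\left(F,k \right)} = 1 - k + i \sqrt{22}$ ($X{\left(F,k \right)} = \sqrt{-2 - 5 \cdot 2^{2}} - \left(-1 + k\right) = \sqrt{-2 - 20} - \left(-1 + k\right) = \sqrt{-22} - \left(-1 + k\right) = i \sqrt{22} - \left(-1 + k\right) = 1 - k + i \sqrt{22}$)
$J = 10$ ($J = 10 + \left(1 - -5 + i \sqrt{22}\right) 0 = 10 + \left(1 + 5 + i \sqrt{22}\right) 0 = 10 + \left(6 + i \sqrt{22}\right) 0 = 10 + 0 = 10$)
$I{\left(8 \right)} - J = 8 - 10 = -2$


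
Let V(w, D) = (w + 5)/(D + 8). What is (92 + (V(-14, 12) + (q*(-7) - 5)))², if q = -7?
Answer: 7349521/400 ≈ 18374.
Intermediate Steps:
V(w, D) = (5 + w)/(8 + D)
(92 + (V(-14, 12) + (q*(-7) - 5)))² = (92 + ((5 - 14)/(8 + 12) + (-7*(-7) - 5)))² = (92 + (-9/20 + (49 - 5)))² = (92 + ((1/20)*(-9) + 44))² = (92 + (-9/20 + 44))² = (92 + 871/20)² = (2711/20)² = 7349521/400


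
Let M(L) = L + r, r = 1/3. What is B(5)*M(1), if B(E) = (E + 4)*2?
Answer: 24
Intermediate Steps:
B(E) = 8 + 2*E (B(E) = (4 + E)*2 = 8 + 2*E)
r = 1/3 (r = 1*(1/3) = 1/3 ≈ 0.33333)
M(L) = 1/3 + L (M(L) = L + 1/3 = 1/3 + L)
B(5)*M(1) = (8 + 2*5)*(1/3 + 1) = (8 + 10)*(4/3) = 18*(4/3) = 24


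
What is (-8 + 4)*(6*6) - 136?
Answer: -280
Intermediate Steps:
(-8 + 4)*(6*6) - 136 = -4*36 - 136 = -144 - 136 = -280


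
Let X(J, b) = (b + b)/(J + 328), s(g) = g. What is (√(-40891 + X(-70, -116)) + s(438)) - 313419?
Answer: -312981 + I*√680482095/129 ≈ -3.1298e+5 + 202.22*I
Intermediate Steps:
X(J, b) = 2*b/(328 + J) (X(J, b) = (2*b)/(328 + J) = 2*b/(328 + J))
(√(-40891 + X(-70, -116)) + s(438)) - 313419 = (√(-40891 + 2*(-116)/(328 - 70)) + 438) - 313419 = (√(-40891 + 2*(-116)/258) + 438) - 313419 = (√(-40891 + 2*(-116)*(1/258)) + 438) - 313419 = (√(-40891 - 116/129) + 438) - 313419 = (√(-5275055/129) + 438) - 313419 = (I*√680482095/129 + 438) - 313419 = (438 + I*√680482095/129) - 313419 = -312981 + I*√680482095/129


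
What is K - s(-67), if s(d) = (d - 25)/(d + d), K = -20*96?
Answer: -128686/67 ≈ -1920.7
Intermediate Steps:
K = -1920
s(d) = (-25 + d)/(2*d) (s(d) = (-25 + d)/((2*d)) = (-25 + d)*(1/(2*d)) = (-25 + d)/(2*d))
K - s(-67) = -1920 - (-25 - 67)/(2*(-67)) = -1920 - (-1)*(-92)/(2*67) = -1920 - 1*46/67 = -1920 - 46/67 = -128686/67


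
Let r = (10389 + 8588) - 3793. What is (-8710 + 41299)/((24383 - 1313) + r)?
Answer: 32589/38254 ≈ 0.85191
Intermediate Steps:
r = 15184 (r = 18977 - 3793 = 15184)
(-8710 + 41299)/((24383 - 1313) + r) = (-8710 + 41299)/((24383 - 1313) + 15184) = 32589/(23070 + 15184) = 32589/38254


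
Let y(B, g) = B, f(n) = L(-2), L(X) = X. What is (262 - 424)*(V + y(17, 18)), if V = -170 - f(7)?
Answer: 24462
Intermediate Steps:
f(n) = -2
V = -168 (V = -170 - 1*(-2) = -170 + 2 = -168)
(262 - 424)*(V + y(17, 18)) = (262 - 424)*(-168 + 17) = -162*(-151) = 24462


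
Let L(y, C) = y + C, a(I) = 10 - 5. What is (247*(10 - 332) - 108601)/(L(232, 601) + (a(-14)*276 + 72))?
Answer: -37627/457 ≈ -82.335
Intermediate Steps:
a(I) = 5
L(y, C) = C + y
(247*(10 - 332) - 108601)/(L(232, 601) + (a(-14)*276 + 72)) = (247*(10 - 332) - 108601)/((601 + 232) + (5*276 + 72)) = (247*(-322) - 108601)/(833 + (1380 + 72)) = (-79534 - 108601)/(833 + 1452) = -188135/2285 = -188135*1/2285 = -37627/457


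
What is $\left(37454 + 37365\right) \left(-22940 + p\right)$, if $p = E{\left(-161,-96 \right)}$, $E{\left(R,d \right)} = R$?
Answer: $-1728393719$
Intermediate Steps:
$p = -161$
$\left(37454 + 37365\right) \left(-22940 + p\right) = \left(37454 + 37365\right) \left(-22940 - 161\right) = 74819 \left(-23101\right) = -1728393719$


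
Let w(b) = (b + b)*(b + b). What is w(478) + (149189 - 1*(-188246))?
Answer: 1251371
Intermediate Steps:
w(b) = 4*b² (w(b) = (2*b)*(2*b) = 4*b²)
w(478) + (149189 - 1*(-188246)) = 4*478² + (149189 - 1*(-188246)) = 4*228484 + (149189 + 188246) = 913936 + 337435 = 1251371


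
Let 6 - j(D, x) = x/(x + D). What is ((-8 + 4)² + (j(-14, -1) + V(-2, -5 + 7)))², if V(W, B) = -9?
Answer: 37636/225 ≈ 167.27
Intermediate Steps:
j(D, x) = 6 - x/(D + x) (j(D, x) = 6 - x/(x + D) = 6 - x/(D + x))
((-8 + 4)² + (j(-14, -1) + V(-2, -5 + 7)))² = ((-8 + 4)² + ((5*(-1) + 6*(-14))/(-14 - 1) - 9))² = ((-4)² + ((-5 - 84)/(-15) - 9))² = (16 + (-1/15*(-89) - 9))² = (16 + (89/15 - 9))² = (16 - 46/15)² = (194/15)² = 37636/225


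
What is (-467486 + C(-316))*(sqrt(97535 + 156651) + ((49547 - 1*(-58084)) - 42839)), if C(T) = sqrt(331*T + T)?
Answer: -2*(64792 + sqrt(254186))*(233743 - 2*I*sqrt(6557)) ≈ -3.0525e+10 + 2.115e+7*I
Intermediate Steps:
C(T) = 2*sqrt(83)*sqrt(T) (C(T) = sqrt(332*T) = 2*sqrt(83)*sqrt(T))
(-467486 + C(-316))*(sqrt(97535 + 156651) + ((49547 - 1*(-58084)) - 42839)) = (-467486 + 2*sqrt(83)*sqrt(-316))*(sqrt(97535 + 156651) + ((49547 - 1*(-58084)) - 42839)) = (-467486 + 2*sqrt(83)*(2*I*sqrt(79)))*(sqrt(254186) + ((49547 + 58084) - 42839)) = (-467486 + 4*I*sqrt(6557))*(sqrt(254186) + (107631 - 42839)) = (-467486 + 4*I*sqrt(6557))*(sqrt(254186) + 64792) = (-467486 + 4*I*sqrt(6557))*(64792 + sqrt(254186))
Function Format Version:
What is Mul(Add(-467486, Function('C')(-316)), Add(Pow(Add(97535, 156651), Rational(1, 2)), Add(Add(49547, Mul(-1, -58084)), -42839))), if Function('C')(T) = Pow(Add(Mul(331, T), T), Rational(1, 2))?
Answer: Mul(-2, Add(64792, Pow(254186, Rational(1, 2))), Add(233743, Mul(-2, I, Pow(6557, Rational(1, 2))))) ≈ Add(-3.0525e+10, Mul(2.1150e+7, I))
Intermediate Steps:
Function('C')(T) = Mul(2, Pow(83, Rational(1, 2)), Pow(T, Rational(1, 2))) (Function('C')(T) = Pow(Mul(332, T), Rational(1, 2)) = Mul(2, Pow(83, Rational(1, 2)), Pow(T, Rational(1, 2))))
Mul(Add(-467486, Function('C')(-316)), Add(Pow(Add(97535, 156651), Rational(1, 2)), Add(Add(49547, Mul(-1, -58084)), -42839))) = Mul(Add(-467486, Mul(2, Pow(83, Rational(1, 2)), Pow(-316, Rational(1, 2)))), Add(Pow(Add(97535, 156651), Rational(1, 2)), Add(Add(49547, Mul(-1, -58084)), -42839))) = Mul(Add(-467486, Mul(2, Pow(83, Rational(1, 2)), Mul(2, I, Pow(79, Rational(1, 2))))), Add(Pow(254186, Rational(1, 2)), Add(Add(49547, 58084), -42839))) = Mul(Add(-467486, Mul(4, I, Pow(6557, Rational(1, 2)))), Add(Pow(254186, Rational(1, 2)), Add(107631, -42839))) = Mul(Add(-467486, Mul(4, I, Pow(6557, Rational(1, 2)))), Add(Pow(254186, Rational(1, 2)), 64792)) = Mul(Add(-467486, Mul(4, I, Pow(6557, Rational(1, 2)))), Add(64792, Pow(254186, Rational(1, 2))))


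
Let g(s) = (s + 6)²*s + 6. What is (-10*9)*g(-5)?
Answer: -90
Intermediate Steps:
g(s) = 6 + s*(6 + s)² (g(s) = (6 + s)²*s + 6 = s*(6 + s)² + 6 = 6 + s*(6 + s)²)
(-10*9)*g(-5) = (-10*9)*(6 - 5*(6 - 5)²) = -90*(6 - 5*1²) = -90*(6 - 5*1) = -90*(6 - 5) = -90*1 = -90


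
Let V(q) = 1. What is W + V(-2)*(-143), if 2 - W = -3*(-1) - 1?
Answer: -143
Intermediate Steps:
W = 0 (W = 2 - (-3*(-1) - 1) = 2 - (3 - 1) = 2 - 1*2 = 2 - 2 = 0)
W + V(-2)*(-143) = 0 + 1*(-143) = 0 - 143 = -143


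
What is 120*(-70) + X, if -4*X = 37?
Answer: -33637/4 ≈ -8409.3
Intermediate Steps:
X = -37/4 (X = -¼*37 = -37/4 ≈ -9.2500)
120*(-70) + X = 120*(-70) - 37/4 = -8400 - 37/4 = -33637/4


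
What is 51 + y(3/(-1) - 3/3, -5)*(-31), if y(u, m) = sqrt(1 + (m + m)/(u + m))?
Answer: 51 - 31*sqrt(19)/3 ≈ 5.9580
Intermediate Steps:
y(u, m) = sqrt(1 + 2*m/(m + u)) (y(u, m) = sqrt(1 + (2*m)/(m + u)) = sqrt(1 + 2*m/(m + u)))
51 + y(3/(-1) - 3/3, -5)*(-31) = 51 + sqrt(((3/(-1) - 3/3) + 3*(-5))/(-5 + (3/(-1) - 3/3)))*(-31) = 51 + sqrt(((3*(-1) - 3*1/3) - 15)/(-5 + (3*(-1) - 3*1/3)))*(-31) = 51 + sqrt(((-3 - 1) - 15)/(-5 + (-3 - 1)))*(-31) = 51 + sqrt((-4 - 15)/(-5 - 4))*(-31) = 51 + sqrt(-19/(-9))*(-31) = 51 + sqrt(-1/9*(-19))*(-31) = 51 + sqrt(19/9)*(-31) = 51 + (sqrt(19)/3)*(-31) = 51 - 31*sqrt(19)/3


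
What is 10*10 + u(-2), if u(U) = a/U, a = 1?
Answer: 199/2 ≈ 99.500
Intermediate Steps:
u(U) = 1/U
10*10 + u(-2) = 10*10 + 1/(-2) = 100 - 1/2 = 199/2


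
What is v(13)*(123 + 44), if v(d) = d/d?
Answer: 167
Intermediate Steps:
v(d) = 1
v(13)*(123 + 44) = 1*(123 + 44) = 1*167 = 167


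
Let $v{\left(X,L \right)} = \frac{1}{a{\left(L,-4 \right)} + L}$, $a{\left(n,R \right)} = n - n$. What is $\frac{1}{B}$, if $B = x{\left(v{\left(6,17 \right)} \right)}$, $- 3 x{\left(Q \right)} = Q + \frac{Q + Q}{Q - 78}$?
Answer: $- \frac{67575}{1291} \approx -52.343$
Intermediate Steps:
$a{\left(n,R \right)} = 0$
$v{\left(X,L \right)} = \frac{1}{L}$ ($v{\left(X,L \right)} = \frac{1}{0 + L} = \frac{1}{L}$)
$x{\left(Q \right)} = - \frac{Q}{3} - \frac{2 Q}{3 \left(-78 + Q\right)}$ ($x{\left(Q \right)} = - \frac{Q + \frac{Q + Q}{Q - 78}}{3} = - \frac{Q + \frac{2 Q}{-78 + Q}}{3} = - \frac{Q}{3} - \frac{2 Q}{3 \left(-78 + Q\right)}$)
$B = - \frac{1291}{67575}$ ($B = \frac{76 - \frac{1}{17}}{3 \cdot 17 \left(-78 + \frac{1}{17}\right)} = \frac{1}{3} \cdot \frac{1}{17} \frac{1}{-78 + \frac{1}{17}} \left(76 - \frac{1}{17}\right) = \frac{1}{3} \cdot \frac{1}{17} \frac{1}{- \frac{1325}{17}} \left(76 - \frac{1}{17}\right) = \frac{1}{3} \cdot \frac{1}{17} \left(- \frac{17}{1325}\right) \frac{1291}{17} = - \frac{1291}{67575} \approx -0.019105$)
$\frac{1}{B} = \frac{1}{- \frac{1291}{67575}} = - \frac{67575}{1291}$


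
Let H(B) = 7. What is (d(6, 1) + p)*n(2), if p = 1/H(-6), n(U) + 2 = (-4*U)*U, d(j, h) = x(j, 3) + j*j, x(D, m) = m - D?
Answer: -4176/7 ≈ -596.57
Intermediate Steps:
d(j, h) = 3 + j**2 - j (d(j, h) = (3 - j) + j*j = (3 - j) + j**2 = 3 + j**2 - j)
n(U) = -2 - 4*U**2 (n(U) = -2 + (-4*U)*U = -2 - 4*U**2)
p = 1/7 ≈ 0.14286
(d(6, 1) + p)*n(2) = ((3 + 6**2 - 1*6) + 1/7)*(-2 - 4*2**2) = ((3 + 36 - 6) + 1/7)*(-2 - 4*4) = (33 + 1/7)*(-2 - 16) = (232/7)*(-18) = -4176/7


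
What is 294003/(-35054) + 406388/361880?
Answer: -5759267543/792833845 ≈ -7.2642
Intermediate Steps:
294003/(-35054) + 406388/361880 = 294003*(-1/35054) + 406388*(1/361880) = -294003/35054 + 101597/90470 = -5759267543/792833845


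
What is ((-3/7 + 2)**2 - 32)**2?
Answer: 2093809/2401 ≈ 872.06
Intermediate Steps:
((-3/7 + 2)**2 - 32)**2 = ((11/7)**2 - 32)**2 = (121/49 - 32)**2 = (-1447/49)**2 = 2093809/2401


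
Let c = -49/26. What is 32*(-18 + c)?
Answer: -8272/13 ≈ -636.31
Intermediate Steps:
c = -49/26 (c = -49*1/26 = -49/26 ≈ -1.8846)
32*(-18 + c) = 32*(-18 - 49/26) = 32*(-517/26) = -8272/13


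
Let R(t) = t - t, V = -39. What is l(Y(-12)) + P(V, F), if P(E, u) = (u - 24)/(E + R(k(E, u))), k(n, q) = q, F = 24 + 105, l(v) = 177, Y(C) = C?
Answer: 2266/13 ≈ 174.31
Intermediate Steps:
F = 129
R(t) = 0
P(E, u) = (-24 + u)/E (P(E, u) = (u - 24)/(E + 0) = (-24 + u)/E)
l(Y(-12)) + P(V, F) = 177 + (-24 + 129)/(-39) = 177 - 1/39*105 = 177 - 35/13 = 2266/13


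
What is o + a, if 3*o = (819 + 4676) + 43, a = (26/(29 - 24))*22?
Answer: 9802/5 ≈ 1960.4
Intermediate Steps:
a = 572/5 (a = (26/5)*22 = 572/5 ≈ 114.40)
o = 1846 (o = ((819 + 4676) + 43)/3 = (5495 + 43)/3 = (⅓)*5538 = 1846)
o + a = 1846 + 572/5 = 9802/5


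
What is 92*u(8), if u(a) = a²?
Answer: 5888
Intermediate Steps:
92*u(8) = 92*8² = 92*64 = 5888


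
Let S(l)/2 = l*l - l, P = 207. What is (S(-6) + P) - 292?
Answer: -1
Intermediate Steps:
S(l) = -2*l + 2*l**2 (S(l) = 2*(l*l - l) = 2*(l**2 - l) = -2*l + 2*l**2)
(S(-6) + P) - 292 = (2*(-6)*(-1 - 6) + 207) - 292 = (2*(-6)*(-7) + 207) - 292 = (84 + 207) - 292 = 291 - 292 = -1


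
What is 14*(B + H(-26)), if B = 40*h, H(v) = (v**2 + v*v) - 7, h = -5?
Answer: 16030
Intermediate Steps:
H(v) = -7 + 2*v**2 (H(v) = (v**2 + v**2) - 7 = 2*v**2 - 7 = -7 + 2*v**2)
B = -200 (B = 40*(-5) = -200)
14*(B + H(-26)) = 14*(-200 + (-7 + 2*(-26)**2)) = 14*(-200 + (-7 + 2*676)) = 14*(-200 + (-7 + 1352)) = 14*(-200 + 1345) = 14*1145 = 16030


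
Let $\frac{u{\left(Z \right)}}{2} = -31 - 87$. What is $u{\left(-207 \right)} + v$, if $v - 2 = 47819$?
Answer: $47585$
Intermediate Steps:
$u{\left(Z \right)} = -236$ ($u{\left(Z \right)} = 2 \left(-31 - 87\right) = 2 \left(-118\right) = -236$)
$v = 47821$ ($v = 2 + 47819 = 47821$)
$u{\left(-207 \right)} + v = -236 + 47821 = 47585$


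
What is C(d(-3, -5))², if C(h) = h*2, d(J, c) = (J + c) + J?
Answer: 484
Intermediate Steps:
d(J, c) = c + 2*J
C(h) = 2*h
C(d(-3, -5))² = (2*(-5 + 2*(-3)))² = (2*(-5 - 6))² = (2*(-11))² = (-22)² = 484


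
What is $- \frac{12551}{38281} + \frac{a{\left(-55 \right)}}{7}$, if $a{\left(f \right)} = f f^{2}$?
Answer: $- \frac{6369089232}{267967} \approx -23768.0$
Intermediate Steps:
$a{\left(f \right)} = f^{3}$
$- \frac{12551}{38281} + \frac{a{\left(-55 \right)}}{7} = - \frac{12551}{38281} + \frac{\left(-55\right)^{3}}{7} = \left(-12551\right) \frac{1}{38281} - \frac{166375}{7} = - \frac{12551}{38281} - \frac{166375}{7} = - \frac{6369089232}{267967}$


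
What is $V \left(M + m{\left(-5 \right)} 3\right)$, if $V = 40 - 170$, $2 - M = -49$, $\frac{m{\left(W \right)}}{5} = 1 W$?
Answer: $3120$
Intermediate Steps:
$m{\left(W \right)} = 5 W$ ($m{\left(W \right)} = 5 \cdot 1 W = 5 W$)
$M = 51$ ($M = 2 - -49 = 2 + 49 = 51$)
$V = -130$
$V \left(M + m{\left(-5 \right)} 3\right) = - 130 \left(51 + 5 \left(-5\right) 3\right) = - 130 \left(51 - 75\right) = \left(-130\right) \left(-24\right) = 3120$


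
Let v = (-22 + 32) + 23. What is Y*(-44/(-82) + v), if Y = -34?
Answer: -46750/41 ≈ -1140.2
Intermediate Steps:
v = 33 (v = 10 + 23 = 33)
Y*(-44/(-82) + v) = -34*(-44/(-82) + 33) = -34*(-44*(-1/82) + 33) = -34*(22/41 + 33) = -34*1375/41 = -46750/41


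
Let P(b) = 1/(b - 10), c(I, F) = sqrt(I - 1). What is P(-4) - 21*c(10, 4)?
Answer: -883/14 ≈ -63.071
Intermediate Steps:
c(I, F) = sqrt(-1 + I)
P(b) = 1/(-10 + b)
P(-4) - 21*c(10, 4) = 1/(-10 - 4) - 21*sqrt(-1 + 10) = 1/(-14) - 21*sqrt(9) = -1/14 - 21*3 = -1/14 - 63 = -883/14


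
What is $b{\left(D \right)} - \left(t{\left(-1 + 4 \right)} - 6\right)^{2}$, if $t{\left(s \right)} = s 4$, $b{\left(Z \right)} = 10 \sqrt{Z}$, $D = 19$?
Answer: $-36 + 10 \sqrt{19} \approx 7.589$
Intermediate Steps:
$t{\left(s \right)} = 4 s$
$b{\left(D \right)} - \left(t{\left(-1 + 4 \right)} - 6\right)^{2} = 10 \sqrt{19} - \left(4 \left(-1 + 4\right) - 6\right)^{2} = 10 \sqrt{19} - \left(4 \cdot 3 - 6\right)^{2} = 10 \sqrt{19} - \left(12 - 6\right)^{2} = 10 \sqrt{19} - 6^{2} = 10 \sqrt{19} - 36 = -36 + 10 \sqrt{19}$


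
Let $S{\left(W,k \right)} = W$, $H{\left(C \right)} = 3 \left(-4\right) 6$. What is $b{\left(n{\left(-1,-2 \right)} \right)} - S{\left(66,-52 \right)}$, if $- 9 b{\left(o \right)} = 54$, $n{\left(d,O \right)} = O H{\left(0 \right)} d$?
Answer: $-72$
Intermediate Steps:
$H{\left(C \right)} = -72$ ($H{\left(C \right)} = \left(-12\right) 6 = -72$)
$n{\left(d,O \right)} = - 72 O d$ ($n{\left(d,O \right)} = O \left(-72\right) d = - 72 O d$)
$b{\left(o \right)} = -6$ ($b{\left(o \right)} = \left(- \frac{1}{9}\right) 54 = -6$)
$b{\left(n{\left(-1,-2 \right)} \right)} - S{\left(66,-52 \right)} = -6 - 66 = -72$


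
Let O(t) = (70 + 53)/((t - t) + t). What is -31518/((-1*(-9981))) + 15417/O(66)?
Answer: 376000384/45469 ≈ 8269.4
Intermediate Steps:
O(t) = 123/t (O(t) = 123/(0 + t) = 123/t)
-31518/((-1*(-9981))) + 15417/O(66) = -31518/((-1*(-9981))) + 15417/((123/66)) = -31518/9981 + 15417/((123*(1/66))) = -31518*1/9981 + 15417/(41/22) = -3502/1109 + 15417*(22/41) = -3502/1109 + 339174/41 = 376000384/45469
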